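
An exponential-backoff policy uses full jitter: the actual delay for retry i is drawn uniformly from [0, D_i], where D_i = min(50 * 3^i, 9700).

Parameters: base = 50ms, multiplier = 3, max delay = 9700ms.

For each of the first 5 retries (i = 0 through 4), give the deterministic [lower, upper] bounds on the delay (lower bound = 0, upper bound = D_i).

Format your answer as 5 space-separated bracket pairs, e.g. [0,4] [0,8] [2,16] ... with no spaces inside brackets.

Computing bounds per retry:
  i=0: D_i=min(50*3^0,9700)=50, bounds=[0,50]
  i=1: D_i=min(50*3^1,9700)=150, bounds=[0,150]
  i=2: D_i=min(50*3^2,9700)=450, bounds=[0,450]
  i=3: D_i=min(50*3^3,9700)=1350, bounds=[0,1350]
  i=4: D_i=min(50*3^4,9700)=4050, bounds=[0,4050]

Answer: [0,50] [0,150] [0,450] [0,1350] [0,4050]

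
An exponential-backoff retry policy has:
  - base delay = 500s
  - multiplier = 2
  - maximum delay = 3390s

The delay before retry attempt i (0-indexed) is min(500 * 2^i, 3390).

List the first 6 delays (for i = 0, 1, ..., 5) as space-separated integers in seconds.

Computing each delay:
  i=0: min(500*2^0, 3390) = 500
  i=1: min(500*2^1, 3390) = 1000
  i=2: min(500*2^2, 3390) = 2000
  i=3: min(500*2^3, 3390) = 3390
  i=4: min(500*2^4, 3390) = 3390
  i=5: min(500*2^5, 3390) = 3390

Answer: 500 1000 2000 3390 3390 3390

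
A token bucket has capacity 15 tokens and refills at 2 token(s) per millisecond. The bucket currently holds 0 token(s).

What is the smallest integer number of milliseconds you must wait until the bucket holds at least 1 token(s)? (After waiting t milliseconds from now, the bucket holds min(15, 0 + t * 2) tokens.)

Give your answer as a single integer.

Need 0 + t * 2 >= 1, so t >= 1/2.
Smallest integer t = ceil(1/2) = 1.

Answer: 1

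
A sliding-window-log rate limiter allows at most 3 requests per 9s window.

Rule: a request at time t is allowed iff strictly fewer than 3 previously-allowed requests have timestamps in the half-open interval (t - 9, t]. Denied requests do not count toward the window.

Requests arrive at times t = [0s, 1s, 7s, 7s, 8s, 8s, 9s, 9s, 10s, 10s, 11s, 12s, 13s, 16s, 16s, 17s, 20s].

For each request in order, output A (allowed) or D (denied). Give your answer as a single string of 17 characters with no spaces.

Answer: AAADDDADADDDDADDA

Derivation:
Tracking allowed requests in the window:
  req#1 t=0s: ALLOW
  req#2 t=1s: ALLOW
  req#3 t=7s: ALLOW
  req#4 t=7s: DENY
  req#5 t=8s: DENY
  req#6 t=8s: DENY
  req#7 t=9s: ALLOW
  req#8 t=9s: DENY
  req#9 t=10s: ALLOW
  req#10 t=10s: DENY
  req#11 t=11s: DENY
  req#12 t=12s: DENY
  req#13 t=13s: DENY
  req#14 t=16s: ALLOW
  req#15 t=16s: DENY
  req#16 t=17s: DENY
  req#17 t=20s: ALLOW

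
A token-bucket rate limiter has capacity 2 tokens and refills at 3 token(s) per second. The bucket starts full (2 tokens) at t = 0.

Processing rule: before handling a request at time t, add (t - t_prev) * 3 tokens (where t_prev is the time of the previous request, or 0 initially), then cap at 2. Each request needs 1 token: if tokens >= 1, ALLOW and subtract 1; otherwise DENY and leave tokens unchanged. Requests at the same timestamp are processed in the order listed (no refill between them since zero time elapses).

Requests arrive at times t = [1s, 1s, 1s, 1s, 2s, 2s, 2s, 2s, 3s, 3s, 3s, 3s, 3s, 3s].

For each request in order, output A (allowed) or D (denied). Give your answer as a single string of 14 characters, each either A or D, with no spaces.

Answer: AADDAADDAADDDD

Derivation:
Simulating step by step:
  req#1 t=1s: ALLOW
  req#2 t=1s: ALLOW
  req#3 t=1s: DENY
  req#4 t=1s: DENY
  req#5 t=2s: ALLOW
  req#6 t=2s: ALLOW
  req#7 t=2s: DENY
  req#8 t=2s: DENY
  req#9 t=3s: ALLOW
  req#10 t=3s: ALLOW
  req#11 t=3s: DENY
  req#12 t=3s: DENY
  req#13 t=3s: DENY
  req#14 t=3s: DENY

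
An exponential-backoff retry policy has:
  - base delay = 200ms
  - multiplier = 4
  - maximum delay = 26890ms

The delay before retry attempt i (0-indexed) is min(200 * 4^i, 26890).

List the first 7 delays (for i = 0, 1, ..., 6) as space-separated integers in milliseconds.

Answer: 200 800 3200 12800 26890 26890 26890

Derivation:
Computing each delay:
  i=0: min(200*4^0, 26890) = 200
  i=1: min(200*4^1, 26890) = 800
  i=2: min(200*4^2, 26890) = 3200
  i=3: min(200*4^3, 26890) = 12800
  i=4: min(200*4^4, 26890) = 26890
  i=5: min(200*4^5, 26890) = 26890
  i=6: min(200*4^6, 26890) = 26890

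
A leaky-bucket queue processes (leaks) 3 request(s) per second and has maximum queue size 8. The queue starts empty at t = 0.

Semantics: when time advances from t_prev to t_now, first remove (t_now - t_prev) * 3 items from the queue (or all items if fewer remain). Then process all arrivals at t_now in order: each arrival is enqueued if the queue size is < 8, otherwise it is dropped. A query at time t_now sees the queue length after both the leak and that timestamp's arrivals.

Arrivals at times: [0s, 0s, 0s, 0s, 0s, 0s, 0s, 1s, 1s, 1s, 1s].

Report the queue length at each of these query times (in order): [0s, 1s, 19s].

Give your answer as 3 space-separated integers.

Answer: 7 8 0

Derivation:
Queue lengths at query times:
  query t=0s: backlog = 7
  query t=1s: backlog = 8
  query t=19s: backlog = 0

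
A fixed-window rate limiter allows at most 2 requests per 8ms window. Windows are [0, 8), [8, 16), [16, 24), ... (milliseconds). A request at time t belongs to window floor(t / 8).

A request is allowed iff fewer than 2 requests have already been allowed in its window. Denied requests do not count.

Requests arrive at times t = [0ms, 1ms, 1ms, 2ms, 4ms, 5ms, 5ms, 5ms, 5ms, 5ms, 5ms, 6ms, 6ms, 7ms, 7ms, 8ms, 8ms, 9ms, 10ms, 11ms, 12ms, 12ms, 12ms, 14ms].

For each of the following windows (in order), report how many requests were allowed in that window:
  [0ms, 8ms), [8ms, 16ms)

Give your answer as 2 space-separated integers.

Answer: 2 2

Derivation:
Processing requests:
  req#1 t=0ms (window 0): ALLOW
  req#2 t=1ms (window 0): ALLOW
  req#3 t=1ms (window 0): DENY
  req#4 t=2ms (window 0): DENY
  req#5 t=4ms (window 0): DENY
  req#6 t=5ms (window 0): DENY
  req#7 t=5ms (window 0): DENY
  req#8 t=5ms (window 0): DENY
  req#9 t=5ms (window 0): DENY
  req#10 t=5ms (window 0): DENY
  req#11 t=5ms (window 0): DENY
  req#12 t=6ms (window 0): DENY
  req#13 t=6ms (window 0): DENY
  req#14 t=7ms (window 0): DENY
  req#15 t=7ms (window 0): DENY
  req#16 t=8ms (window 1): ALLOW
  req#17 t=8ms (window 1): ALLOW
  req#18 t=9ms (window 1): DENY
  req#19 t=10ms (window 1): DENY
  req#20 t=11ms (window 1): DENY
  req#21 t=12ms (window 1): DENY
  req#22 t=12ms (window 1): DENY
  req#23 t=12ms (window 1): DENY
  req#24 t=14ms (window 1): DENY

Allowed counts by window: 2 2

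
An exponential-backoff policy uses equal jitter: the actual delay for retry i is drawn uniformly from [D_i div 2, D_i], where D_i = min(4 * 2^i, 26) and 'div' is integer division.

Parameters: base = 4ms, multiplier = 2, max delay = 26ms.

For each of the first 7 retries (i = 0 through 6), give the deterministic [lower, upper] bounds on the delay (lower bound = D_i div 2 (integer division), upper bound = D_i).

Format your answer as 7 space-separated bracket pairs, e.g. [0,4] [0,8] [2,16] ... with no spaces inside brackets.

Answer: [2,4] [4,8] [8,16] [13,26] [13,26] [13,26] [13,26]

Derivation:
Computing bounds per retry:
  i=0: D_i=min(4*2^0,26)=4, bounds=[2,4]
  i=1: D_i=min(4*2^1,26)=8, bounds=[4,8]
  i=2: D_i=min(4*2^2,26)=16, bounds=[8,16]
  i=3: D_i=min(4*2^3,26)=26, bounds=[13,26]
  i=4: D_i=min(4*2^4,26)=26, bounds=[13,26]
  i=5: D_i=min(4*2^5,26)=26, bounds=[13,26]
  i=6: D_i=min(4*2^6,26)=26, bounds=[13,26]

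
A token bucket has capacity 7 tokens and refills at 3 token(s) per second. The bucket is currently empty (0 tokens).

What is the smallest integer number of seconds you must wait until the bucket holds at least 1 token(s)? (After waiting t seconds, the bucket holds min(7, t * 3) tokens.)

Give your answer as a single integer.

Need t * 3 >= 1, so t >= 1/3.
Smallest integer t = ceil(1/3) = 1.

Answer: 1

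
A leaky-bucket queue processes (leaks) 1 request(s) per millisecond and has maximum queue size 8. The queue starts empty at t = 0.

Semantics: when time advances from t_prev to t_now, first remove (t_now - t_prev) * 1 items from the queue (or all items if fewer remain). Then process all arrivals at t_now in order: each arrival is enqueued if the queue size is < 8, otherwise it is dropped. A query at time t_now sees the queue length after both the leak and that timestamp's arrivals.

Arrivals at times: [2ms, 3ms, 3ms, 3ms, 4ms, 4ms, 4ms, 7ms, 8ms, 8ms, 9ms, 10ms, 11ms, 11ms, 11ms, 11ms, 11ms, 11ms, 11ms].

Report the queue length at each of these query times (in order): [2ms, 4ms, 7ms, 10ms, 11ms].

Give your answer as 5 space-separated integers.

Answer: 1 5 3 4 8

Derivation:
Queue lengths at query times:
  query t=2ms: backlog = 1
  query t=4ms: backlog = 5
  query t=7ms: backlog = 3
  query t=10ms: backlog = 4
  query t=11ms: backlog = 8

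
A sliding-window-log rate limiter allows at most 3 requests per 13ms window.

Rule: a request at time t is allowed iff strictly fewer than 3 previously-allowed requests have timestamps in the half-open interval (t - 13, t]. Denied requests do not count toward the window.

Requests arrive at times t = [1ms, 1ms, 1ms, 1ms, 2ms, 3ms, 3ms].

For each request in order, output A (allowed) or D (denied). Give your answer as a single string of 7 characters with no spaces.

Answer: AAADDDD

Derivation:
Tracking allowed requests in the window:
  req#1 t=1ms: ALLOW
  req#2 t=1ms: ALLOW
  req#3 t=1ms: ALLOW
  req#4 t=1ms: DENY
  req#5 t=2ms: DENY
  req#6 t=3ms: DENY
  req#7 t=3ms: DENY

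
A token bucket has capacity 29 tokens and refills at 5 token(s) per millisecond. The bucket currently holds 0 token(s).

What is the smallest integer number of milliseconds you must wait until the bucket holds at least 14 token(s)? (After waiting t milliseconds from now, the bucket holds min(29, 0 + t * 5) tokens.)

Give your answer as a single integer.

Need 0 + t * 5 >= 14, so t >= 14/5.
Smallest integer t = ceil(14/5) = 3.

Answer: 3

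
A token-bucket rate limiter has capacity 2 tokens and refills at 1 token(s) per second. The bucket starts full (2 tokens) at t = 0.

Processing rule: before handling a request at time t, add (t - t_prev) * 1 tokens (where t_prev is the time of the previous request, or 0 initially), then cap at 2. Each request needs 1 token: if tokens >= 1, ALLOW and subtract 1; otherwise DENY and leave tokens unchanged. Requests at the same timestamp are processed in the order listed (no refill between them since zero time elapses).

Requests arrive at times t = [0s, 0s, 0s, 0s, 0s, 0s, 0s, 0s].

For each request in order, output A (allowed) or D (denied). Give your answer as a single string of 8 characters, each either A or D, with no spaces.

Answer: AADDDDDD

Derivation:
Simulating step by step:
  req#1 t=0s: ALLOW
  req#2 t=0s: ALLOW
  req#3 t=0s: DENY
  req#4 t=0s: DENY
  req#5 t=0s: DENY
  req#6 t=0s: DENY
  req#7 t=0s: DENY
  req#8 t=0s: DENY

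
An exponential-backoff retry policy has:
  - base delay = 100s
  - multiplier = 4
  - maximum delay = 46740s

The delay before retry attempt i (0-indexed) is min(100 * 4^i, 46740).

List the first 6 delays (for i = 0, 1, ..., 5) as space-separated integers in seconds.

Computing each delay:
  i=0: min(100*4^0, 46740) = 100
  i=1: min(100*4^1, 46740) = 400
  i=2: min(100*4^2, 46740) = 1600
  i=3: min(100*4^3, 46740) = 6400
  i=4: min(100*4^4, 46740) = 25600
  i=5: min(100*4^5, 46740) = 46740

Answer: 100 400 1600 6400 25600 46740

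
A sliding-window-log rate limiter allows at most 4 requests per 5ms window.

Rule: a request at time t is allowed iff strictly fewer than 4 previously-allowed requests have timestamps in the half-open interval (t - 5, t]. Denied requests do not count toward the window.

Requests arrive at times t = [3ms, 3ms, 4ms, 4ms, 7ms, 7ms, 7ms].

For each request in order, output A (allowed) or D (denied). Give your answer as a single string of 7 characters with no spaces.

Tracking allowed requests in the window:
  req#1 t=3ms: ALLOW
  req#2 t=3ms: ALLOW
  req#3 t=4ms: ALLOW
  req#4 t=4ms: ALLOW
  req#5 t=7ms: DENY
  req#6 t=7ms: DENY
  req#7 t=7ms: DENY

Answer: AAAADDD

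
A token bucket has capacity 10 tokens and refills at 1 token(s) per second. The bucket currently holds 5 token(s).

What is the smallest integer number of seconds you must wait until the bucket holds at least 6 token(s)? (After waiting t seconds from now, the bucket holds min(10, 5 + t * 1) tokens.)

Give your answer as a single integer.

Need 5 + t * 1 >= 6, so t >= 1/1.
Smallest integer t = ceil(1/1) = 1.

Answer: 1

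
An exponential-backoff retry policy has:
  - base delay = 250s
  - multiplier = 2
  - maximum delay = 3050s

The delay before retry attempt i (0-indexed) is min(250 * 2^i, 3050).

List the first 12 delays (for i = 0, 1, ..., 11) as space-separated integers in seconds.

Answer: 250 500 1000 2000 3050 3050 3050 3050 3050 3050 3050 3050

Derivation:
Computing each delay:
  i=0: min(250*2^0, 3050) = 250
  i=1: min(250*2^1, 3050) = 500
  i=2: min(250*2^2, 3050) = 1000
  i=3: min(250*2^3, 3050) = 2000
  i=4: min(250*2^4, 3050) = 3050
  i=5: min(250*2^5, 3050) = 3050
  i=6: min(250*2^6, 3050) = 3050
  i=7: min(250*2^7, 3050) = 3050
  i=8: min(250*2^8, 3050) = 3050
  i=9: min(250*2^9, 3050) = 3050
  i=10: min(250*2^10, 3050) = 3050
  i=11: min(250*2^11, 3050) = 3050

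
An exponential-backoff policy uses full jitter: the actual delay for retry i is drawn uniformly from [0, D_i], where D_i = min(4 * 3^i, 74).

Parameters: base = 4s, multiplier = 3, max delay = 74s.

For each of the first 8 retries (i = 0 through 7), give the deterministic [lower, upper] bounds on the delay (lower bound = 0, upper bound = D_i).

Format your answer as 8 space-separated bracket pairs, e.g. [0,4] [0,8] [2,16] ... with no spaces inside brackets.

Computing bounds per retry:
  i=0: D_i=min(4*3^0,74)=4, bounds=[0,4]
  i=1: D_i=min(4*3^1,74)=12, bounds=[0,12]
  i=2: D_i=min(4*3^2,74)=36, bounds=[0,36]
  i=3: D_i=min(4*3^3,74)=74, bounds=[0,74]
  i=4: D_i=min(4*3^4,74)=74, bounds=[0,74]
  i=5: D_i=min(4*3^5,74)=74, bounds=[0,74]
  i=6: D_i=min(4*3^6,74)=74, bounds=[0,74]
  i=7: D_i=min(4*3^7,74)=74, bounds=[0,74]

Answer: [0,4] [0,12] [0,36] [0,74] [0,74] [0,74] [0,74] [0,74]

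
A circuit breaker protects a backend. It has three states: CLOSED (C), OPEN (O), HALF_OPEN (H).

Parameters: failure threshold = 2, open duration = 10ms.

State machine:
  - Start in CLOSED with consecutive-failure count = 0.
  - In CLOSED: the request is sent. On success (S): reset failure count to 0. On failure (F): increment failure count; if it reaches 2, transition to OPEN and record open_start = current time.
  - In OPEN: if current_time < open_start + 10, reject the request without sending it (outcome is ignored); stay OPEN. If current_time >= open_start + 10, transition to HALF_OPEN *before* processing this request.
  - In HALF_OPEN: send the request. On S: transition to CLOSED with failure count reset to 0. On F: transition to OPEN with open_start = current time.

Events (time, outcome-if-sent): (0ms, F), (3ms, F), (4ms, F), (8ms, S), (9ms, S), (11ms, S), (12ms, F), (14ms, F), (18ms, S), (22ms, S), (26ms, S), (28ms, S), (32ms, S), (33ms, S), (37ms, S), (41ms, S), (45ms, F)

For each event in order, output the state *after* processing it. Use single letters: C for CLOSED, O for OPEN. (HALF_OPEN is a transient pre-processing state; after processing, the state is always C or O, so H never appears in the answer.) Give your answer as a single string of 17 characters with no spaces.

Answer: COOOOOOOOOCCCCCCC

Derivation:
State after each event:
  event#1 t=0ms outcome=F: state=CLOSED
  event#2 t=3ms outcome=F: state=OPEN
  event#3 t=4ms outcome=F: state=OPEN
  event#4 t=8ms outcome=S: state=OPEN
  event#5 t=9ms outcome=S: state=OPEN
  event#6 t=11ms outcome=S: state=OPEN
  event#7 t=12ms outcome=F: state=OPEN
  event#8 t=14ms outcome=F: state=OPEN
  event#9 t=18ms outcome=S: state=OPEN
  event#10 t=22ms outcome=S: state=OPEN
  event#11 t=26ms outcome=S: state=CLOSED
  event#12 t=28ms outcome=S: state=CLOSED
  event#13 t=32ms outcome=S: state=CLOSED
  event#14 t=33ms outcome=S: state=CLOSED
  event#15 t=37ms outcome=S: state=CLOSED
  event#16 t=41ms outcome=S: state=CLOSED
  event#17 t=45ms outcome=F: state=CLOSED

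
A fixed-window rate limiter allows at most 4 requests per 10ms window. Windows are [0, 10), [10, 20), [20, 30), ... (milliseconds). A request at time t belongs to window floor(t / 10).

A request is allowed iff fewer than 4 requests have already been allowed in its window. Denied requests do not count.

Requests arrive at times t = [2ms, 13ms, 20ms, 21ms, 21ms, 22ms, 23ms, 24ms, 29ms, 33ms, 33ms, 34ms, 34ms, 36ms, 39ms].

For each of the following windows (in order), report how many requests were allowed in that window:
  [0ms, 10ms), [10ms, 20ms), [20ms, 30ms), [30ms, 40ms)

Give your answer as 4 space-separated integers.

Answer: 1 1 4 4

Derivation:
Processing requests:
  req#1 t=2ms (window 0): ALLOW
  req#2 t=13ms (window 1): ALLOW
  req#3 t=20ms (window 2): ALLOW
  req#4 t=21ms (window 2): ALLOW
  req#5 t=21ms (window 2): ALLOW
  req#6 t=22ms (window 2): ALLOW
  req#7 t=23ms (window 2): DENY
  req#8 t=24ms (window 2): DENY
  req#9 t=29ms (window 2): DENY
  req#10 t=33ms (window 3): ALLOW
  req#11 t=33ms (window 3): ALLOW
  req#12 t=34ms (window 3): ALLOW
  req#13 t=34ms (window 3): ALLOW
  req#14 t=36ms (window 3): DENY
  req#15 t=39ms (window 3): DENY

Allowed counts by window: 1 1 4 4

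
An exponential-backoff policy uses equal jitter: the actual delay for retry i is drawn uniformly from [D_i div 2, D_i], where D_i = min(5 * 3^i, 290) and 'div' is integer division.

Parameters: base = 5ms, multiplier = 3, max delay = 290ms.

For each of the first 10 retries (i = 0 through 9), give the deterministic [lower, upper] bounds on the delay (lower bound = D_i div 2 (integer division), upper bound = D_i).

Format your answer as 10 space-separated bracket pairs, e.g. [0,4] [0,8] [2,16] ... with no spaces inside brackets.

Computing bounds per retry:
  i=0: D_i=min(5*3^0,290)=5, bounds=[2,5]
  i=1: D_i=min(5*3^1,290)=15, bounds=[7,15]
  i=2: D_i=min(5*3^2,290)=45, bounds=[22,45]
  i=3: D_i=min(5*3^3,290)=135, bounds=[67,135]
  i=4: D_i=min(5*3^4,290)=290, bounds=[145,290]
  i=5: D_i=min(5*3^5,290)=290, bounds=[145,290]
  i=6: D_i=min(5*3^6,290)=290, bounds=[145,290]
  i=7: D_i=min(5*3^7,290)=290, bounds=[145,290]
  i=8: D_i=min(5*3^8,290)=290, bounds=[145,290]
  i=9: D_i=min(5*3^9,290)=290, bounds=[145,290]

Answer: [2,5] [7,15] [22,45] [67,135] [145,290] [145,290] [145,290] [145,290] [145,290] [145,290]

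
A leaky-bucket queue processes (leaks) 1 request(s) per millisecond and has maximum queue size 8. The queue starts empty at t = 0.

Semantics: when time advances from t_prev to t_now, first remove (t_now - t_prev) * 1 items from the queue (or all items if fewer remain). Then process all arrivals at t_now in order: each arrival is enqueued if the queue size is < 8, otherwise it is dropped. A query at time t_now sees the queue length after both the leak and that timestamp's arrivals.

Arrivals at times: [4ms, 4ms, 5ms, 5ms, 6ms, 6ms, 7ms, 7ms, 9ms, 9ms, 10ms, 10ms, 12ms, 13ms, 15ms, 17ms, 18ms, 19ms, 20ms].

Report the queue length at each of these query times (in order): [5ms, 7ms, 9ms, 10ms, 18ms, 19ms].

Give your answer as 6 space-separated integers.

Answer: 3 5 5 6 3 3

Derivation:
Queue lengths at query times:
  query t=5ms: backlog = 3
  query t=7ms: backlog = 5
  query t=9ms: backlog = 5
  query t=10ms: backlog = 6
  query t=18ms: backlog = 3
  query t=19ms: backlog = 3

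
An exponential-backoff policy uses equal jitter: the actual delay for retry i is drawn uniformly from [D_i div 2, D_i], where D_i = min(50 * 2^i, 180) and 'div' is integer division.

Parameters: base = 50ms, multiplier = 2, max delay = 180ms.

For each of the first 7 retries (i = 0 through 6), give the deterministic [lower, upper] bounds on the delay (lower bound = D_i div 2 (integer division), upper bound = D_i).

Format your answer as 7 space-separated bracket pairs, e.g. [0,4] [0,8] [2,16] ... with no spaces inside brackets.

Answer: [25,50] [50,100] [90,180] [90,180] [90,180] [90,180] [90,180]

Derivation:
Computing bounds per retry:
  i=0: D_i=min(50*2^0,180)=50, bounds=[25,50]
  i=1: D_i=min(50*2^1,180)=100, bounds=[50,100]
  i=2: D_i=min(50*2^2,180)=180, bounds=[90,180]
  i=3: D_i=min(50*2^3,180)=180, bounds=[90,180]
  i=4: D_i=min(50*2^4,180)=180, bounds=[90,180]
  i=5: D_i=min(50*2^5,180)=180, bounds=[90,180]
  i=6: D_i=min(50*2^6,180)=180, bounds=[90,180]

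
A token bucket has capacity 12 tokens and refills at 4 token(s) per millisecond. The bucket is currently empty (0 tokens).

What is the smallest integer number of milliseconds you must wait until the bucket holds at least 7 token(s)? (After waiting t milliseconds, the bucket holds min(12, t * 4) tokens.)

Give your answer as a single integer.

Answer: 2

Derivation:
Need t * 4 >= 7, so t >= 7/4.
Smallest integer t = ceil(7/4) = 2.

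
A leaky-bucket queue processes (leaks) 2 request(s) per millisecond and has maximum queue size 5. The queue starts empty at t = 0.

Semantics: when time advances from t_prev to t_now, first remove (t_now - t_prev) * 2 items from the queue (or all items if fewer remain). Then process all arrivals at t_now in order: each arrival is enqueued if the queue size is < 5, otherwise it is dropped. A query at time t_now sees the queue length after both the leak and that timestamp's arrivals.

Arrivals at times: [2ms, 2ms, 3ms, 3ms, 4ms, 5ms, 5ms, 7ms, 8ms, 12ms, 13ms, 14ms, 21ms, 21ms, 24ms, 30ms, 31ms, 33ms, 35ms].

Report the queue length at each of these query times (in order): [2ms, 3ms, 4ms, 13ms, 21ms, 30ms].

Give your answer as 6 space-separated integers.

Answer: 2 2 1 1 2 1

Derivation:
Queue lengths at query times:
  query t=2ms: backlog = 2
  query t=3ms: backlog = 2
  query t=4ms: backlog = 1
  query t=13ms: backlog = 1
  query t=21ms: backlog = 2
  query t=30ms: backlog = 1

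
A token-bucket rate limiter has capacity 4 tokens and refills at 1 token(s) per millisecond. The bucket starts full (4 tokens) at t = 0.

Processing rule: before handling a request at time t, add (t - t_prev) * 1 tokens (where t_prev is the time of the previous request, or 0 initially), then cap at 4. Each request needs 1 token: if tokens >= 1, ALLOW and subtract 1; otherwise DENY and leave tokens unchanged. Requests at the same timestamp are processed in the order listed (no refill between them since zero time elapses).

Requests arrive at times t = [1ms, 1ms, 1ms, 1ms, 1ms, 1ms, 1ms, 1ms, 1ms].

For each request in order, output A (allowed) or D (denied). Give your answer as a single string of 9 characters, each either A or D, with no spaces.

Simulating step by step:
  req#1 t=1ms: ALLOW
  req#2 t=1ms: ALLOW
  req#3 t=1ms: ALLOW
  req#4 t=1ms: ALLOW
  req#5 t=1ms: DENY
  req#6 t=1ms: DENY
  req#7 t=1ms: DENY
  req#8 t=1ms: DENY
  req#9 t=1ms: DENY

Answer: AAAADDDDD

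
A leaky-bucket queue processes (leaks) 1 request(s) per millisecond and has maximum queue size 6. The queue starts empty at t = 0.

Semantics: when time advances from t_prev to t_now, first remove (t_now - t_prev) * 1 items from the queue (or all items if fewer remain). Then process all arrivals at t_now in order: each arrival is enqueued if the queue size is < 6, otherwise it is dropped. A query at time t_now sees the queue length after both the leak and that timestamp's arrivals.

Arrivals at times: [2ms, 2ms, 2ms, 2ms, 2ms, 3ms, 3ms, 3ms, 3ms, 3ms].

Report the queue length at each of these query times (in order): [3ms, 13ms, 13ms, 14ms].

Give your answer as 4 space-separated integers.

Answer: 6 0 0 0

Derivation:
Queue lengths at query times:
  query t=3ms: backlog = 6
  query t=13ms: backlog = 0
  query t=13ms: backlog = 0
  query t=14ms: backlog = 0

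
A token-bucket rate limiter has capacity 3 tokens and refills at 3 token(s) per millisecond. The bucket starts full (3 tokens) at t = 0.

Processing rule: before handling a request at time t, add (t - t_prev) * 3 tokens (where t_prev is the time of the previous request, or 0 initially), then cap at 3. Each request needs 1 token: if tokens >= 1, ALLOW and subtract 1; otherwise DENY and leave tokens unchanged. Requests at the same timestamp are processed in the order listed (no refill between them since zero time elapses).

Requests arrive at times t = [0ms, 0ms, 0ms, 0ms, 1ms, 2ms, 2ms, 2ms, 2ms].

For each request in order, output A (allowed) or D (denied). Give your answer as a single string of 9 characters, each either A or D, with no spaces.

Answer: AAADAAAAD

Derivation:
Simulating step by step:
  req#1 t=0ms: ALLOW
  req#2 t=0ms: ALLOW
  req#3 t=0ms: ALLOW
  req#4 t=0ms: DENY
  req#5 t=1ms: ALLOW
  req#6 t=2ms: ALLOW
  req#7 t=2ms: ALLOW
  req#8 t=2ms: ALLOW
  req#9 t=2ms: DENY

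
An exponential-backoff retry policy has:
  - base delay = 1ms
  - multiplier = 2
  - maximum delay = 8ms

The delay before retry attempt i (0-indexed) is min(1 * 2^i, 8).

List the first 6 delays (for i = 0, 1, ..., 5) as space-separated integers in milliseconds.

Answer: 1 2 4 8 8 8

Derivation:
Computing each delay:
  i=0: min(1*2^0, 8) = 1
  i=1: min(1*2^1, 8) = 2
  i=2: min(1*2^2, 8) = 4
  i=3: min(1*2^3, 8) = 8
  i=4: min(1*2^4, 8) = 8
  i=5: min(1*2^5, 8) = 8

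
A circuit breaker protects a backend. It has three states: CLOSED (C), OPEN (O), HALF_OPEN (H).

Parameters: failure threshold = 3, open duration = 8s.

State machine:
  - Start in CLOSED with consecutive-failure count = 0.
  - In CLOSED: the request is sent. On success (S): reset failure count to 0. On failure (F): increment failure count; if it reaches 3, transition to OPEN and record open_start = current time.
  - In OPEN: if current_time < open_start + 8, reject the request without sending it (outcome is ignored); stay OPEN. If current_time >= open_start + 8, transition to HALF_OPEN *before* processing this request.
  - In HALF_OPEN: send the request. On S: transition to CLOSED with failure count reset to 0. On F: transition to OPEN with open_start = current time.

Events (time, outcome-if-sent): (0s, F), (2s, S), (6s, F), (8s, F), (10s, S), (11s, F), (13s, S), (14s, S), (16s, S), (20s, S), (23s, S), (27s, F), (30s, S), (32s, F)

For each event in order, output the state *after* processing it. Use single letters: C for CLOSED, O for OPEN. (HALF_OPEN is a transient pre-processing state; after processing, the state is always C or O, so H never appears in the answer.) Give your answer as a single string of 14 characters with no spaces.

Answer: CCCCCCCCCCCCCC

Derivation:
State after each event:
  event#1 t=0s outcome=F: state=CLOSED
  event#2 t=2s outcome=S: state=CLOSED
  event#3 t=6s outcome=F: state=CLOSED
  event#4 t=8s outcome=F: state=CLOSED
  event#5 t=10s outcome=S: state=CLOSED
  event#6 t=11s outcome=F: state=CLOSED
  event#7 t=13s outcome=S: state=CLOSED
  event#8 t=14s outcome=S: state=CLOSED
  event#9 t=16s outcome=S: state=CLOSED
  event#10 t=20s outcome=S: state=CLOSED
  event#11 t=23s outcome=S: state=CLOSED
  event#12 t=27s outcome=F: state=CLOSED
  event#13 t=30s outcome=S: state=CLOSED
  event#14 t=32s outcome=F: state=CLOSED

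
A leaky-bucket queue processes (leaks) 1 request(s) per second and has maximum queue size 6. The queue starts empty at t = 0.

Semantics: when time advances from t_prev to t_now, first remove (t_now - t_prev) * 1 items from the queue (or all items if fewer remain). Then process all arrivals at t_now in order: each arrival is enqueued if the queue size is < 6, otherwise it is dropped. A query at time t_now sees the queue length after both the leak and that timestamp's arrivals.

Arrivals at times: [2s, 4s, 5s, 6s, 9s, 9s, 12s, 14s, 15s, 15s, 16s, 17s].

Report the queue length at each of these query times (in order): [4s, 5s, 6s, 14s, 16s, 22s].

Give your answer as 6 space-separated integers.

Queue lengths at query times:
  query t=4s: backlog = 1
  query t=5s: backlog = 1
  query t=6s: backlog = 1
  query t=14s: backlog = 1
  query t=16s: backlog = 2
  query t=22s: backlog = 0

Answer: 1 1 1 1 2 0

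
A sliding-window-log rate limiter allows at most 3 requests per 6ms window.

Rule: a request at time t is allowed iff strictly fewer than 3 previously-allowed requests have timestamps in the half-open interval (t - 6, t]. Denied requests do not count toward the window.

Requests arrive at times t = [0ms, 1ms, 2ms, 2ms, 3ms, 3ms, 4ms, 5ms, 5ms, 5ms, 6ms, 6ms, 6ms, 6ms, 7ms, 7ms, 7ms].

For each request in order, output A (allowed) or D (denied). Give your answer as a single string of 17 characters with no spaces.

Tracking allowed requests in the window:
  req#1 t=0ms: ALLOW
  req#2 t=1ms: ALLOW
  req#3 t=2ms: ALLOW
  req#4 t=2ms: DENY
  req#5 t=3ms: DENY
  req#6 t=3ms: DENY
  req#7 t=4ms: DENY
  req#8 t=5ms: DENY
  req#9 t=5ms: DENY
  req#10 t=5ms: DENY
  req#11 t=6ms: ALLOW
  req#12 t=6ms: DENY
  req#13 t=6ms: DENY
  req#14 t=6ms: DENY
  req#15 t=7ms: ALLOW
  req#16 t=7ms: DENY
  req#17 t=7ms: DENY

Answer: AAADDDDDDDADDDADD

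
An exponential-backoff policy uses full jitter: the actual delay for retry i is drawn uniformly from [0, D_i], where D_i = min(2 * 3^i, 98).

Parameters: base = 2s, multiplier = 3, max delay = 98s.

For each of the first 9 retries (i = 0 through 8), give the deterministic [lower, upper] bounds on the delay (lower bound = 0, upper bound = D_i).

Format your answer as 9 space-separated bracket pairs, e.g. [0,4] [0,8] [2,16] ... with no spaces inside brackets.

Computing bounds per retry:
  i=0: D_i=min(2*3^0,98)=2, bounds=[0,2]
  i=1: D_i=min(2*3^1,98)=6, bounds=[0,6]
  i=2: D_i=min(2*3^2,98)=18, bounds=[0,18]
  i=3: D_i=min(2*3^3,98)=54, bounds=[0,54]
  i=4: D_i=min(2*3^4,98)=98, bounds=[0,98]
  i=5: D_i=min(2*3^5,98)=98, bounds=[0,98]
  i=6: D_i=min(2*3^6,98)=98, bounds=[0,98]
  i=7: D_i=min(2*3^7,98)=98, bounds=[0,98]
  i=8: D_i=min(2*3^8,98)=98, bounds=[0,98]

Answer: [0,2] [0,6] [0,18] [0,54] [0,98] [0,98] [0,98] [0,98] [0,98]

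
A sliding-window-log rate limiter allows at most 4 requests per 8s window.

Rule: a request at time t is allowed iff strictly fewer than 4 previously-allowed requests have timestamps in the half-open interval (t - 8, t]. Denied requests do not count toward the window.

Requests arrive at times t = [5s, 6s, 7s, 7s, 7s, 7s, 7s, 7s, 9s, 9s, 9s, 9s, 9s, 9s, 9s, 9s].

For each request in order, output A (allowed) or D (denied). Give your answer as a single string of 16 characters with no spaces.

Tracking allowed requests in the window:
  req#1 t=5s: ALLOW
  req#2 t=6s: ALLOW
  req#3 t=7s: ALLOW
  req#4 t=7s: ALLOW
  req#5 t=7s: DENY
  req#6 t=7s: DENY
  req#7 t=7s: DENY
  req#8 t=7s: DENY
  req#9 t=9s: DENY
  req#10 t=9s: DENY
  req#11 t=9s: DENY
  req#12 t=9s: DENY
  req#13 t=9s: DENY
  req#14 t=9s: DENY
  req#15 t=9s: DENY
  req#16 t=9s: DENY

Answer: AAAADDDDDDDDDDDD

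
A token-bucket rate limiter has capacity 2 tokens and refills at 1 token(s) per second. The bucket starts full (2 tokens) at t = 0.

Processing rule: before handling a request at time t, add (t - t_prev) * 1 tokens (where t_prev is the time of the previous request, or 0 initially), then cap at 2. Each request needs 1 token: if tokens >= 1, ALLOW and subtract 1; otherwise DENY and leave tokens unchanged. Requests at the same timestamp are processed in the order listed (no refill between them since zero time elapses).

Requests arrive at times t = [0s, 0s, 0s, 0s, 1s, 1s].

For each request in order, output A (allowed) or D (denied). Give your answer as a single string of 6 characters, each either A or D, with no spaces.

Simulating step by step:
  req#1 t=0s: ALLOW
  req#2 t=0s: ALLOW
  req#3 t=0s: DENY
  req#4 t=0s: DENY
  req#5 t=1s: ALLOW
  req#6 t=1s: DENY

Answer: AADDAD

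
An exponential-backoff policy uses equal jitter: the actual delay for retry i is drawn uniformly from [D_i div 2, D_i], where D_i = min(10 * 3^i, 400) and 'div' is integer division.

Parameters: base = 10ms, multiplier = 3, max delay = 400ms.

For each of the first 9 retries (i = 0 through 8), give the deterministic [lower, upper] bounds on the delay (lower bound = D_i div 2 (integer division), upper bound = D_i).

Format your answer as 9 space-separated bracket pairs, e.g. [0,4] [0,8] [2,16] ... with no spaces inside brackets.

Answer: [5,10] [15,30] [45,90] [135,270] [200,400] [200,400] [200,400] [200,400] [200,400]

Derivation:
Computing bounds per retry:
  i=0: D_i=min(10*3^0,400)=10, bounds=[5,10]
  i=1: D_i=min(10*3^1,400)=30, bounds=[15,30]
  i=2: D_i=min(10*3^2,400)=90, bounds=[45,90]
  i=3: D_i=min(10*3^3,400)=270, bounds=[135,270]
  i=4: D_i=min(10*3^4,400)=400, bounds=[200,400]
  i=5: D_i=min(10*3^5,400)=400, bounds=[200,400]
  i=6: D_i=min(10*3^6,400)=400, bounds=[200,400]
  i=7: D_i=min(10*3^7,400)=400, bounds=[200,400]
  i=8: D_i=min(10*3^8,400)=400, bounds=[200,400]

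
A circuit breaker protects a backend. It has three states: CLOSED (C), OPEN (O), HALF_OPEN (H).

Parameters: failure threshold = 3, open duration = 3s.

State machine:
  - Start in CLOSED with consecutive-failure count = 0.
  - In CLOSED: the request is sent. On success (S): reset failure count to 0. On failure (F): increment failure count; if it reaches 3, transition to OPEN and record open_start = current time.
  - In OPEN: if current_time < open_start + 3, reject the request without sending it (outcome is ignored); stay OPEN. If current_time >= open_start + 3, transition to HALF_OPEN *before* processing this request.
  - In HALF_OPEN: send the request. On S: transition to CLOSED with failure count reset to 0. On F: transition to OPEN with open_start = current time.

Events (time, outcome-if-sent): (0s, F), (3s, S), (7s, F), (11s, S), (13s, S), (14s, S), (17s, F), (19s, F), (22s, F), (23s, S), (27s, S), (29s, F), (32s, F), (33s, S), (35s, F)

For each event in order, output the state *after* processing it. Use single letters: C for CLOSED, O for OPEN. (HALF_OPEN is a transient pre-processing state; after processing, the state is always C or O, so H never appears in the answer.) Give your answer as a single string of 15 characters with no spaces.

State after each event:
  event#1 t=0s outcome=F: state=CLOSED
  event#2 t=3s outcome=S: state=CLOSED
  event#3 t=7s outcome=F: state=CLOSED
  event#4 t=11s outcome=S: state=CLOSED
  event#5 t=13s outcome=S: state=CLOSED
  event#6 t=14s outcome=S: state=CLOSED
  event#7 t=17s outcome=F: state=CLOSED
  event#8 t=19s outcome=F: state=CLOSED
  event#9 t=22s outcome=F: state=OPEN
  event#10 t=23s outcome=S: state=OPEN
  event#11 t=27s outcome=S: state=CLOSED
  event#12 t=29s outcome=F: state=CLOSED
  event#13 t=32s outcome=F: state=CLOSED
  event#14 t=33s outcome=S: state=CLOSED
  event#15 t=35s outcome=F: state=CLOSED

Answer: CCCCCCCCOOCCCCC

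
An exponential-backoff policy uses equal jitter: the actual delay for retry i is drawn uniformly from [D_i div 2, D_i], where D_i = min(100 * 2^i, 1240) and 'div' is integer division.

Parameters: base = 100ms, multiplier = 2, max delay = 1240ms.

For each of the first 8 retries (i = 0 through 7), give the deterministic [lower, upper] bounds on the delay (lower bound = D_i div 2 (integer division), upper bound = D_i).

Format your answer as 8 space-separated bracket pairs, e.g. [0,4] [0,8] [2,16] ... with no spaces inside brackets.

Answer: [50,100] [100,200] [200,400] [400,800] [620,1240] [620,1240] [620,1240] [620,1240]

Derivation:
Computing bounds per retry:
  i=0: D_i=min(100*2^0,1240)=100, bounds=[50,100]
  i=1: D_i=min(100*2^1,1240)=200, bounds=[100,200]
  i=2: D_i=min(100*2^2,1240)=400, bounds=[200,400]
  i=3: D_i=min(100*2^3,1240)=800, bounds=[400,800]
  i=4: D_i=min(100*2^4,1240)=1240, bounds=[620,1240]
  i=5: D_i=min(100*2^5,1240)=1240, bounds=[620,1240]
  i=6: D_i=min(100*2^6,1240)=1240, bounds=[620,1240]
  i=7: D_i=min(100*2^7,1240)=1240, bounds=[620,1240]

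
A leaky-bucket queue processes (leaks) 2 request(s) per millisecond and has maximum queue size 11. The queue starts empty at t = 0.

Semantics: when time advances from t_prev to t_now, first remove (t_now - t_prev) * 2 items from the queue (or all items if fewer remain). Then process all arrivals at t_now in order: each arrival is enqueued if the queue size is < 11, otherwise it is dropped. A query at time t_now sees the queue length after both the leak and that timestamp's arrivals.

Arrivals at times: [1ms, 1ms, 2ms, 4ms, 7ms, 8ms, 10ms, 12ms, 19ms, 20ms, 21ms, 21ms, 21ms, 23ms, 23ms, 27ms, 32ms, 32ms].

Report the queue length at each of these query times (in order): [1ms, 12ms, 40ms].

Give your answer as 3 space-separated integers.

Answer: 2 1 0

Derivation:
Queue lengths at query times:
  query t=1ms: backlog = 2
  query t=12ms: backlog = 1
  query t=40ms: backlog = 0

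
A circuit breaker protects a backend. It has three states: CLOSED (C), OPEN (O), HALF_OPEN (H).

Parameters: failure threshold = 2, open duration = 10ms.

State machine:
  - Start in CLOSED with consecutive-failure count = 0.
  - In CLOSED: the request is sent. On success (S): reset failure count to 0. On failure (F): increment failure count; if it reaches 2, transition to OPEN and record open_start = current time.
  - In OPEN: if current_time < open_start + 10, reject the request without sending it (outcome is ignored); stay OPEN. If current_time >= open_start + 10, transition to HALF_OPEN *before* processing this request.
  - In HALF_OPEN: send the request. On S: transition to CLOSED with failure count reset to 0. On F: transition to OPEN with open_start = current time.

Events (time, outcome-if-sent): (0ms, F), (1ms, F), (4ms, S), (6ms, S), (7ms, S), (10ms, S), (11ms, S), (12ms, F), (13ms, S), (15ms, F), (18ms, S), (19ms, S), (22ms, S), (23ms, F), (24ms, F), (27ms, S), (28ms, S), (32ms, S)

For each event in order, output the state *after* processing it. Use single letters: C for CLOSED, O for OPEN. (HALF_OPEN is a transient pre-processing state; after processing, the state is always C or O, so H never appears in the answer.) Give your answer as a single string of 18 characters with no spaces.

Answer: COOOOOCCCCCCCCOOOO

Derivation:
State after each event:
  event#1 t=0ms outcome=F: state=CLOSED
  event#2 t=1ms outcome=F: state=OPEN
  event#3 t=4ms outcome=S: state=OPEN
  event#4 t=6ms outcome=S: state=OPEN
  event#5 t=7ms outcome=S: state=OPEN
  event#6 t=10ms outcome=S: state=OPEN
  event#7 t=11ms outcome=S: state=CLOSED
  event#8 t=12ms outcome=F: state=CLOSED
  event#9 t=13ms outcome=S: state=CLOSED
  event#10 t=15ms outcome=F: state=CLOSED
  event#11 t=18ms outcome=S: state=CLOSED
  event#12 t=19ms outcome=S: state=CLOSED
  event#13 t=22ms outcome=S: state=CLOSED
  event#14 t=23ms outcome=F: state=CLOSED
  event#15 t=24ms outcome=F: state=OPEN
  event#16 t=27ms outcome=S: state=OPEN
  event#17 t=28ms outcome=S: state=OPEN
  event#18 t=32ms outcome=S: state=OPEN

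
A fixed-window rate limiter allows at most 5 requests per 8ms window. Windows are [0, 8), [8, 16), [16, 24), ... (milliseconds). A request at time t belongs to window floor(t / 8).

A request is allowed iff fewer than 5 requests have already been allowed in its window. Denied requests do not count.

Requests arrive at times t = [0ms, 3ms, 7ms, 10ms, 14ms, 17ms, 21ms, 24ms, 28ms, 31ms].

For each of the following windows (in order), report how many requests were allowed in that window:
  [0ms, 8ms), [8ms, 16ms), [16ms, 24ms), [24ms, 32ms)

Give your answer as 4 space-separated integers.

Answer: 3 2 2 3

Derivation:
Processing requests:
  req#1 t=0ms (window 0): ALLOW
  req#2 t=3ms (window 0): ALLOW
  req#3 t=7ms (window 0): ALLOW
  req#4 t=10ms (window 1): ALLOW
  req#5 t=14ms (window 1): ALLOW
  req#6 t=17ms (window 2): ALLOW
  req#7 t=21ms (window 2): ALLOW
  req#8 t=24ms (window 3): ALLOW
  req#9 t=28ms (window 3): ALLOW
  req#10 t=31ms (window 3): ALLOW

Allowed counts by window: 3 2 2 3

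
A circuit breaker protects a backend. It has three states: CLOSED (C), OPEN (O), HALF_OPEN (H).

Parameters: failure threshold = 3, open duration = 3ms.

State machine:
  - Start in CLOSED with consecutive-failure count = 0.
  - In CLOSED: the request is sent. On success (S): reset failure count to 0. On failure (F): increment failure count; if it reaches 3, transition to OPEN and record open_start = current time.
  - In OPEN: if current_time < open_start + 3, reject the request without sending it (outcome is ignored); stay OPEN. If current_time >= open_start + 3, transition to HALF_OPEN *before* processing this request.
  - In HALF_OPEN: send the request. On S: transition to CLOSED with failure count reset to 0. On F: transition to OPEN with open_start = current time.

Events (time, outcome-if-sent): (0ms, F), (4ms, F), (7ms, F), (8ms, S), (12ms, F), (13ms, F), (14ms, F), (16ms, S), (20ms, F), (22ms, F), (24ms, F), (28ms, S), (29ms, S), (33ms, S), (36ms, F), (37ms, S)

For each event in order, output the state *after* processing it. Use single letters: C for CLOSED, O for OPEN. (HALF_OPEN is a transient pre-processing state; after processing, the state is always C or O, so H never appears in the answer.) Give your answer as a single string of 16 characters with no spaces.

State after each event:
  event#1 t=0ms outcome=F: state=CLOSED
  event#2 t=4ms outcome=F: state=CLOSED
  event#3 t=7ms outcome=F: state=OPEN
  event#4 t=8ms outcome=S: state=OPEN
  event#5 t=12ms outcome=F: state=OPEN
  event#6 t=13ms outcome=F: state=OPEN
  event#7 t=14ms outcome=F: state=OPEN
  event#8 t=16ms outcome=S: state=CLOSED
  event#9 t=20ms outcome=F: state=CLOSED
  event#10 t=22ms outcome=F: state=CLOSED
  event#11 t=24ms outcome=F: state=OPEN
  event#12 t=28ms outcome=S: state=CLOSED
  event#13 t=29ms outcome=S: state=CLOSED
  event#14 t=33ms outcome=S: state=CLOSED
  event#15 t=36ms outcome=F: state=CLOSED
  event#16 t=37ms outcome=S: state=CLOSED

Answer: CCOOOOOCCCOCCCCC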